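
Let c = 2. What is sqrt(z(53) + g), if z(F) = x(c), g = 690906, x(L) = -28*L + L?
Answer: 2*sqrt(172713) ≈ 831.17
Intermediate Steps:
x(L) = -27*L
z(F) = -54 (z(F) = -27*2 = -54)
sqrt(z(53) + g) = sqrt(-54 + 690906) = sqrt(690852) = 2*sqrt(172713)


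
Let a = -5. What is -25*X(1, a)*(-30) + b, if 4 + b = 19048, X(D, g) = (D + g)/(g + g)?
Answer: 19344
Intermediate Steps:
X(D, g) = (D + g)/(2*g) (X(D, g) = (D + g)/((2*g)) = (D + g)*(1/(2*g)) = (D + g)/(2*g))
b = 19044 (b = -4 + 19048 = 19044)
-25*X(1, a)*(-30) + b = -25*(1 - 5)/(2*(-5))*(-30) + 19044 = -25*(-1)*(-4)/(2*5)*(-30) + 19044 = -25*⅖*(-30) + 19044 = -10*(-30) + 19044 = 300 + 19044 = 19344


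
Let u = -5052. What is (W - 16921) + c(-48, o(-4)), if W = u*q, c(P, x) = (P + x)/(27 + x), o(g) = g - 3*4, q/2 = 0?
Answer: -186195/11 ≈ -16927.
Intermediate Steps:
q = 0 (q = 2*0 = 0)
o(g) = -12 + g (o(g) = g - 12 = -12 + g)
c(P, x) = (P + x)/(27 + x)
W = 0 (W = -5052*0 = 0)
(W - 16921) + c(-48, o(-4)) = (0 - 16921) + (-48 + (-12 - 4))/(27 + (-12 - 4)) = -16921 + (-48 - 16)/(27 - 16) = -16921 - 64/11 = -186195/11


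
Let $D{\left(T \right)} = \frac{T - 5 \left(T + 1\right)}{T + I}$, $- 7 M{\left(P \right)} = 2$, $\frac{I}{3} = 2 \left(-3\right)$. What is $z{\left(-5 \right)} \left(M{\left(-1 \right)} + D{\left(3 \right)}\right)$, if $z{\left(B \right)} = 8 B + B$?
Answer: $- \frac{267}{7} \approx -38.143$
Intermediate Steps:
$z{\left(B \right)} = 9 B$
$I = -18$ ($I = 3 \cdot 2 \left(-3\right) = 3 \left(-6\right) = -18$)
$M{\left(P \right)} = - \frac{2}{7}$ ($M{\left(P \right)} = \left(- \frac{1}{7}\right) 2 = - \frac{2}{7}$)
$D{\left(T \right)} = \frac{-5 - 4 T}{-18 + T}$ ($D{\left(T \right)} = \frac{T - 5 \left(T + 1\right)}{T - 18} = \frac{T - 5 \left(1 + T\right)}{-18 + T} = \frac{T - \left(5 + 5 T\right)}{-18 + T} = \frac{-5 - 4 T}{-18 + T}$)
$z{\left(-5 \right)} \left(M{\left(-1 \right)} + D{\left(3 \right)}\right) = 9 \left(-5\right) \left(- \frac{2}{7} + \frac{-5 - 12}{-18 + 3}\right) = - 45 \left(- \frac{2}{7} + \frac{-5 - 12}{-15}\right) = - 45 \left(- \frac{2}{7} - - \frac{17}{15}\right) = - 45 \left(- \frac{2}{7} + \frac{17}{15}\right) = \left(-45\right) \frac{89}{105} = - \frac{267}{7}$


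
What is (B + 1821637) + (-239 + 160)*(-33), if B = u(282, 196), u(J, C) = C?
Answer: 1824440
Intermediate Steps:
B = 196
(B + 1821637) + (-239 + 160)*(-33) = (196 + 1821637) + (-239 + 160)*(-33) = 1821833 - 79*(-33) = 1821833 + 2607 = 1824440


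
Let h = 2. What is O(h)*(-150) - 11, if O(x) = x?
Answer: -311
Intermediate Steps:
O(h)*(-150) - 11 = 2*(-150) - 11 = -300 - 11 = -311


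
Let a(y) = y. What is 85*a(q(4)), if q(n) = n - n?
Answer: 0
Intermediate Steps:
q(n) = 0
85*a(q(4)) = 85*0 = 0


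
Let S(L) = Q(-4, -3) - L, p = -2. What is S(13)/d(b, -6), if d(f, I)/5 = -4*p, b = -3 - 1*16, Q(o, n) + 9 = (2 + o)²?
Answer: -9/20 ≈ -0.45000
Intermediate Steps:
Q(o, n) = -9 + (2 + o)²
S(L) = -5 - L (S(L) = (-9 + (2 - 4)²) - L = (-9 + (-2)²) - L = (-9 + 4) - L = -5 - L)
b = -19 (b = -3 - 16 = -19)
d(f, I) = 40 (d(f, I) = 5*(-4*(-2)) = 5*8 = 40)
S(13)/d(b, -6) = (-5 - 1*13)/40 = (-5 - 13)*(1/40) = -18*1/40 = -9/20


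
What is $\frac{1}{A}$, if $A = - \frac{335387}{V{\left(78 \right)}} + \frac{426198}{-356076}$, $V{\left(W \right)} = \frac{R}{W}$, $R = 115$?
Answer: $- \frac{6824790}{1552510567151} \approx -4.396 \cdot 10^{-6}$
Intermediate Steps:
$V{\left(W \right)} = \frac{115}{W}$
$A = - \frac{1552510567151}{6824790}$ ($A = - \frac{335387}{115 \cdot \frac{1}{78}} + \frac{426198}{-356076} = - \frac{335387}{115 \cdot \frac{1}{78}} + 426198 \left(- \frac{1}{356076}\right) = - \frac{335387}{\frac{115}{78}} - \frac{71033}{59346} = \left(-335387\right) \frac{78}{115} - \frac{71033}{59346} = - \frac{26160186}{115} - \frac{71033}{59346} = - \frac{1552510567151}{6824790} \approx -2.2748 \cdot 10^{5}$)
$\frac{1}{A} = \frac{1}{- \frac{1552510567151}{6824790}} = - \frac{6824790}{1552510567151}$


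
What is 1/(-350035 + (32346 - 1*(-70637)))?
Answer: -1/247052 ≈ -4.0477e-6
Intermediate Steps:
1/(-350035 + (32346 - 1*(-70637))) = 1/(-350035 + (32346 + 70637)) = 1/(-350035 + 102983) = 1/(-247052) = -1/247052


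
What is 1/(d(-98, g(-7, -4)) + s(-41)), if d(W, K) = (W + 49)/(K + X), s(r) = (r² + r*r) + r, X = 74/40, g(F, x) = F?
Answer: 103/343043 ≈ 0.00030025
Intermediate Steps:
X = 37/20 (X = 74*(1/40) = 37/20 ≈ 1.8500)
s(r) = r + 2*r² (s(r) = (r² + r²) + r = 2*r² + r = r + 2*r²)
d(W, K) = (49 + W)/(37/20 + K) (d(W, K) = (W + 49)/(K + 37/20) = (49 + W)/(37/20 + K))
1/(d(-98, g(-7, -4)) + s(-41)) = 1/(20*(49 - 98)/(37 + 20*(-7)) - 41*(1 + 2*(-41))) = 1/(20*(-49)/(37 - 140) - 41*(1 - 82)) = 1/(20*(-49)/(-103) - 41*(-81)) = 1/(20*(-1/103)*(-49) + 3321) = 1/(980/103 + 3321) = 1/(343043/103) = 103/343043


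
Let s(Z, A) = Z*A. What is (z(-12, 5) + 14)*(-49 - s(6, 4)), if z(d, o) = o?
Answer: -1387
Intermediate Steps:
s(Z, A) = A*Z
(z(-12, 5) + 14)*(-49 - s(6, 4)) = (5 + 14)*(-49 - 4*6) = 19*(-49 - 1*24) = 19*(-49 - 24) = 19*(-73) = -1387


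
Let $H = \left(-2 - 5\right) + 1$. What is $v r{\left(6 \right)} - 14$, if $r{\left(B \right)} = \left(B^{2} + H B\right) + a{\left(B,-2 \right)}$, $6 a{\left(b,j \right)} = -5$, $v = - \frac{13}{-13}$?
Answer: $- \frac{89}{6} \approx -14.833$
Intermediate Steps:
$v = 1$ ($v = \left(-13\right) \left(- \frac{1}{13}\right) = 1$)
$a{\left(b,j \right)} = - \frac{5}{6}$ ($a{\left(b,j \right)} = \frac{1}{6} \left(-5\right) = - \frac{5}{6}$)
$H = -6$ ($H = -7 + 1 = -6$)
$r{\left(B \right)} = - \frac{5}{6} + B^{2} - 6 B$ ($r{\left(B \right)} = \left(B^{2} - 6 B\right) - \frac{5}{6} = - \frac{5}{6} + B^{2} - 6 B$)
$v r{\left(6 \right)} - 14 = 1 \left(- \frac{5}{6} + 6^{2} - 36\right) - 14 = 1 \left(- \frac{5}{6} + 36 - 36\right) - 14 = 1 \left(- \frac{5}{6}\right) - 14 = - \frac{5}{6} - 14 = - \frac{89}{6}$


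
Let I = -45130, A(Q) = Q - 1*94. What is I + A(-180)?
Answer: -45404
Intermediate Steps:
A(Q) = -94 + Q (A(Q) = Q - 94 = -94 + Q)
I + A(-180) = -45130 + (-94 - 180) = -45130 - 274 = -45404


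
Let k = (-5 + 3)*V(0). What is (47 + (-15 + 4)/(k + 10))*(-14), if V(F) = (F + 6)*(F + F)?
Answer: -3213/5 ≈ -642.60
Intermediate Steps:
V(F) = 2*F*(6 + F) (V(F) = (6 + F)*(2*F) = 2*F*(6 + F))
k = 0 (k = (-5 + 3)*(2*0*(6 + 0)) = -4*0*6 = -2*0 = 0)
(47 + (-15 + 4)/(k + 10))*(-14) = (47 + (-15 + 4)/(0 + 10))*(-14) = (47 - 11/10)*(-14) = (459/10)*(-14) = -3213/5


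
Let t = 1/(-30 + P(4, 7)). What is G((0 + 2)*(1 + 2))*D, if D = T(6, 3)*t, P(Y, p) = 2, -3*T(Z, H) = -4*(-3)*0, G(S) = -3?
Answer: 0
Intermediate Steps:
T(Z, H) = 0 (T(Z, H) = -(-4*(-3))*0/3 = -4*0 = -⅓*0 = 0)
t = -1/28 (t = 1/(-30 + 2) = 1/(-28) = -1/28 ≈ -0.035714)
D = 0 (D = 0*(-1/28) = 0)
G((0 + 2)*(1 + 2))*D = -3*0 = 0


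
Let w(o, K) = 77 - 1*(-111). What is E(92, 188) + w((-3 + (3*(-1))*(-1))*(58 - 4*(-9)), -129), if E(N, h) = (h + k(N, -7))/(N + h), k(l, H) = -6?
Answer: 3773/20 ≈ 188.65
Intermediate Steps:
E(N, h) = (-6 + h)/(N + h) (E(N, h) = (h - 6)/(N + h) = (-6 + h)/(N + h))
w(o, K) = 188 (w(o, K) = 77 + 111 = 188)
E(92, 188) + w((-3 + (3*(-1))*(-1))*(58 - 4*(-9)), -129) = (-6 + 188)/(92 + 188) + 188 = 182/280 + 188 = (1/280)*182 + 188 = 13/20 + 188 = 3773/20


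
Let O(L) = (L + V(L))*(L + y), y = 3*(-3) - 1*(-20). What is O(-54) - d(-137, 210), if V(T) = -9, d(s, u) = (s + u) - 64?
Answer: 2700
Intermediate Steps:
d(s, u) = -64 + s + u
y = 11 (y = -9 + 20 = 11)
O(L) = (-9 + L)*(11 + L) (O(L) = (L - 9)*(L + 11) = (-9 + L)*(11 + L))
O(-54) - d(-137, 210) = (-99 + (-54)**2 + 2*(-54)) - (-64 - 137 + 210) = (-99 + 2916 - 108) - 1*9 = 2709 - 9 = 2700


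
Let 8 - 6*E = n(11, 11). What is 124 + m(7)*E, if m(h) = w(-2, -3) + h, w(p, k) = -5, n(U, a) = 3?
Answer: 377/3 ≈ 125.67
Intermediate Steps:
E = ⅚ (E = 4/3 - ⅙*3 = 4/3 - ½ = ⅚ ≈ 0.83333)
m(h) = -5 + h
124 + m(7)*E = 124 + (-5 + 7)*(⅚) = 124 + 2*(⅚) = 124 + 5/3 = 377/3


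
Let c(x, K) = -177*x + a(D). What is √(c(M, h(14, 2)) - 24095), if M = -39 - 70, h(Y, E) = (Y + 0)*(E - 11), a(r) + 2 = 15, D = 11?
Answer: I*√4789 ≈ 69.203*I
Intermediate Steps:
a(r) = 13 (a(r) = -2 + 15 = 13)
h(Y, E) = Y*(-11 + E)
M = -109
c(x, K) = 13 - 177*x (c(x, K) = -177*x + 13 = 13 - 177*x)
√(c(M, h(14, 2)) - 24095) = √((13 - 177*(-109)) - 24095) = √((13 + 19293) - 24095) = √(19306 - 24095) = √(-4789) = I*√4789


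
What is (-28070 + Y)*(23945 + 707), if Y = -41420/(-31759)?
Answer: -21975623818920/31759 ≈ -6.9195e+8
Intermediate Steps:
Y = 41420/31759 (Y = -41420*(-1/31759) = 41420/31759 ≈ 1.3042)
(-28070 + Y)*(23945 + 707) = (-28070 + 41420/31759)*(23945 + 707) = -891433710/31759*24652 = -21975623818920/31759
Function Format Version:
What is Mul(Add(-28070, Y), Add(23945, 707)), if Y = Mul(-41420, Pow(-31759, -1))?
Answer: Rational(-21975623818920, 31759) ≈ -6.9195e+8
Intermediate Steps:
Y = Rational(41420, 31759) (Y = Mul(-41420, Rational(-1, 31759)) = Rational(41420, 31759) ≈ 1.3042)
Mul(Add(-28070, Y), Add(23945, 707)) = Mul(Add(-28070, Rational(41420, 31759)), Add(23945, 707)) = Mul(Rational(-891433710, 31759), 24652) = Rational(-21975623818920, 31759)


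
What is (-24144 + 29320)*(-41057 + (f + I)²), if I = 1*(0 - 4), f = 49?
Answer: -202029632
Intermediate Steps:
I = -4 (I = 1*(-4) = -4)
(-24144 + 29320)*(-41057 + (f + I)²) = (-24144 + 29320)*(-41057 + (49 - 4)²) = 5176*(-41057 + 45²) = 5176*(-41057 + 2025) = 5176*(-39032) = -202029632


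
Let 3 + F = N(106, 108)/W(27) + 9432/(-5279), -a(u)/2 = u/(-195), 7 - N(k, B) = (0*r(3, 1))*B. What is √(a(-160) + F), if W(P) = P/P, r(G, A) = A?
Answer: 2*√6064224855/205881 ≈ 0.75649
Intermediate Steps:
W(P) = 1
N(k, B) = 7 (N(k, B) = 7 - 0*1*B = 7 - 0*B = 7 - 1*0 = 7 + 0 = 7)
a(u) = 2*u/195 (a(u) = -2*u/(-195) = -2*u*(-1)/195 = -(-2)*u/195 = 2*u/195)
F = 11684/5279 (F = -3 + (7/1 + 9432/(-5279)) = -3 + (7*1 + 9432*(-1/5279)) = -3 + (7 - 9432/5279) = -3 + 27521/5279 = 11684/5279 ≈ 2.2133)
√(a(-160) + F) = √((2/195)*(-160) + 11684/5279) = √(-64/39 + 11684/5279) = √(117820/205881) = 2*√6064224855/205881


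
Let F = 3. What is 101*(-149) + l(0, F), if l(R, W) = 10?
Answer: -15039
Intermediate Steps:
101*(-149) + l(0, F) = 101*(-149) + 10 = -15049 + 10 = -15039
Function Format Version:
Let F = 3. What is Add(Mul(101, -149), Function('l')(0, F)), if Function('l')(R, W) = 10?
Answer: -15039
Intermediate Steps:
Add(Mul(101, -149), Function('l')(0, F)) = Add(Mul(101, -149), 10) = Add(-15049, 10) = -15039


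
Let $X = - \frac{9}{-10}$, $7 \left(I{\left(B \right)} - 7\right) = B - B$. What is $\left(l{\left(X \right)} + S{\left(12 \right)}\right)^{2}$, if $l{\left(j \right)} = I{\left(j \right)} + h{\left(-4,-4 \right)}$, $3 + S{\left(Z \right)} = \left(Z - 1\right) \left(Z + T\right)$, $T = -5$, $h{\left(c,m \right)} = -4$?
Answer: $5929$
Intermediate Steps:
$I{\left(B \right)} = 7$ ($I{\left(B \right)} = 7 + \frac{B - B}{7} = 7 + \frac{1}{7} \cdot 0 = 7 + 0 = 7$)
$S{\left(Z \right)} = -3 + \left(-1 + Z\right) \left(-5 + Z\right)$ ($S{\left(Z \right)} = -3 + \left(Z - 1\right) \left(Z - 5\right) = -3 + \left(-1 + Z\right) \left(-5 + Z\right)$)
$X = \frac{9}{10}$ ($X = \left(-9\right) \left(- \frac{1}{10}\right) = \frac{9}{10} \approx 0.9$)
$l{\left(j \right)} = 3$ ($l{\left(j \right)} = 7 - 4 = 3$)
$\left(l{\left(X \right)} + S{\left(12 \right)}\right)^{2} = \left(3 + \left(2 + 12^{2} - 72\right)\right)^{2} = \left(3 + \left(2 + 144 - 72\right)\right)^{2} = \left(3 + 74\right)^{2} = 77^{2} = 5929$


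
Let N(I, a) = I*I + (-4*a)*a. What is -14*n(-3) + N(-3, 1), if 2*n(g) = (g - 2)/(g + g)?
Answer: -⅚ ≈ -0.83333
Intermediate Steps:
N(I, a) = I² - 4*a²
n(g) = (-2 + g)/(4*g) (n(g) = ((g - 2)/(g + g))/2 = ((-2 + g)/((2*g)))/2 = ((-2 + g)*(1/(2*g)))/2 = ((-2 + g)/(2*g))/2 = (-2 + g)/(4*g))
-14*n(-3) + N(-3, 1) = -7*(-2 - 3)/(2*(-3)) + ((-3)² - 4*1²) = -7*(-1)*(-5)/(2*3) + (9 - 4*1) = -14*5/12 + (9 - 4) = -35/6 + 5 = -⅚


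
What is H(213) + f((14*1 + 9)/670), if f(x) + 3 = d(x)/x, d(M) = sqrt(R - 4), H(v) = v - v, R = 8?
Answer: 1271/23 ≈ 55.261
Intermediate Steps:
H(v) = 0
d(M) = 2 (d(M) = sqrt(8 - 4) = sqrt(4) = 2)
f(x) = -3 + 2/x
H(213) + f((14*1 + 9)/670) = 0 + (-3 + 2/(((14*1 + 9)/670))) = 0 + (-3 + 2/(((14 + 9)*(1/670)))) = 0 + (-3 + 2/((23*(1/670)))) = 0 + (-3 + 2/(23/670)) = 0 + (-3 + 2*(670/23)) = 0 + (-3 + 1340/23) = 0 + 1271/23 = 1271/23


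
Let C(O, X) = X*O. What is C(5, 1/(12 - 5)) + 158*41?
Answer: 45351/7 ≈ 6478.7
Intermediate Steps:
C(O, X) = O*X
C(5, 1/(12 - 5)) + 158*41 = 5/(12 - 5) + 158*41 = 5/7 + 6478 = 45351/7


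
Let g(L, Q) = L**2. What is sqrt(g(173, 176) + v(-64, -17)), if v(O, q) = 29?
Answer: sqrt(29958) ≈ 173.08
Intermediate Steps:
sqrt(g(173, 176) + v(-64, -17)) = sqrt(173**2 + 29) = sqrt(29929 + 29) = sqrt(29958)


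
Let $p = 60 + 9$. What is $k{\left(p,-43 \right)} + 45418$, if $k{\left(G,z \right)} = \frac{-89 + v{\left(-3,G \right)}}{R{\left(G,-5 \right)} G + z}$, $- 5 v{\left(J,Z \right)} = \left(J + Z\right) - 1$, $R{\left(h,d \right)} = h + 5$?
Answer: $\frac{229951232}{5063} \approx 45418.0$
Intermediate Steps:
$R{\left(h,d \right)} = 5 + h$
$v{\left(J,Z \right)} = \frac{1}{5} - \frac{J}{5} - \frac{Z}{5}$ ($v{\left(J,Z \right)} = - \frac{\left(J + Z\right) - 1}{5} = - \frac{-1 + J + Z}{5} = \frac{1}{5} - \frac{J}{5} - \frac{Z}{5}$)
$p = 69$
$k{\left(G,z \right)} = \frac{- \frac{441}{5} - \frac{G}{5}}{z + G \left(5 + G\right)}$ ($k{\left(G,z \right)} = \frac{-89 - \left(- \frac{4}{5} + \frac{G}{5}\right)}{\left(5 + G\right) G + z} = \frac{-89 + \left(\frac{1}{5} + \frac{3}{5} - \frac{G}{5}\right)}{G \left(5 + G\right) + z} = \frac{-89 - \left(- \frac{4}{5} + \frac{G}{5}\right)}{z + G \left(5 + G\right)} = \frac{- \frac{441}{5} - \frac{G}{5}}{z + G \left(5 + G\right)}$)
$k{\left(p,-43 \right)} + 45418 = \frac{-441 - 69}{5 \left(-43 + 69 \left(5 + 69\right)\right)} + 45418 = \frac{-441 - 69}{5 \left(-43 + 69 \cdot 74\right)} + 45418 = \frac{1}{5} \frac{1}{-43 + 5106} \left(-510\right) + 45418 = \frac{1}{5} \cdot \frac{1}{5063} \left(-510\right) + 45418 = - \frac{102}{5063} + 45418 = \frac{229951232}{5063}$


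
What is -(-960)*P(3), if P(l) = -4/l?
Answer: -1280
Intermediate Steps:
-(-960)*P(3) = -(-960)*(-4/3) = -(-960)*(-4*⅓) = -(-960)*(-4)/3 = -15*256/3 = -1280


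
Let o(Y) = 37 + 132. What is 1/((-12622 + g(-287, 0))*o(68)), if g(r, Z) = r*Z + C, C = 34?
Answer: -1/2127372 ≈ -4.7006e-7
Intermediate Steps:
o(Y) = 169
g(r, Z) = 34 + Z*r (g(r, Z) = r*Z + 34 = Z*r + 34 = 34 + Z*r)
1/((-12622 + g(-287, 0))*o(68)) = 1/((-12622 + (34 + 0*(-287)))*169) = (1/169)/(-12622 + (34 + 0)) = (1/169)/(-12622 + 34) = (1/169)/(-12588) = -1/12588*1/169 = -1/2127372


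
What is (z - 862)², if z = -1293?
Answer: 4644025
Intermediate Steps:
(z - 862)² = (-1293 - 862)² = (-2155)² = 4644025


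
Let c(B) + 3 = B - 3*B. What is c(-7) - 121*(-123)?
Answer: 14894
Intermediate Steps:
c(B) = -3 - 2*B (c(B) = -3 + (B - 3*B) = -3 - 2*B)
c(-7) - 121*(-123) = (-3 - 2*(-7)) - 121*(-123) = (-3 + 14) + 14883 = 11 + 14883 = 14894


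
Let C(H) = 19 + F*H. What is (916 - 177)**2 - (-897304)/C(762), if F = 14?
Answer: 5837292431/10687 ≈ 5.4621e+5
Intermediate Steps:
C(H) = 19 + 14*H
(916 - 177)**2 - (-897304)/C(762) = (916 - 177)**2 - (-897304)/(19 + 14*762) = 739**2 - (-897304)/(19 + 10668) = 546121 - (-897304)/10687 = 546121 - 1*(-897304/10687) = 546121 + 897304/10687 = 5837292431/10687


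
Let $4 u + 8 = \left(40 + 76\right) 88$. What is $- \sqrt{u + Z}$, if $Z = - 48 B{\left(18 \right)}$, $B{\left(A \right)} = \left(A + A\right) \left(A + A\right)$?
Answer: $- i \sqrt{59658} \approx - 244.25 i$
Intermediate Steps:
$B{\left(A \right)} = 4 A^{2}$ ($B{\left(A \right)} = 2 A 2 A = 4 A^{2}$)
$u = 2550$ ($u = -2 + \frac{\left(40 + 76\right) 88}{4} = -2 + \frac{116 \cdot 88}{4} = -2 + \frac{1}{4} \cdot 10208 = -2 + 2552 = 2550$)
$Z = -62208$ ($Z = - 48 \cdot 4 \cdot 18^{2} = - 48 \cdot 4 \cdot 324 = \left(-48\right) 1296 = -62208$)
$- \sqrt{u + Z} = - \sqrt{2550 - 62208} = - \sqrt{-59658} = - i \sqrt{59658}$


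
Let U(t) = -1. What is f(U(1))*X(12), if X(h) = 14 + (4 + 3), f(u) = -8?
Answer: -168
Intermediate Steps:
X(h) = 21 (X(h) = 14 + 7 = 21)
f(U(1))*X(12) = -8*21 = -168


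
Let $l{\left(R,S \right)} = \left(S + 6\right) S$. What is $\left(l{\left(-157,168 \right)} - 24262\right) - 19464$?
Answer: $-14494$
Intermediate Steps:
$l{\left(R,S \right)} = S \left(6 + S\right)$ ($l{\left(R,S \right)} = \left(6 + S\right) S = S \left(6 + S\right)$)
$\left(l{\left(-157,168 \right)} - 24262\right) - 19464 = \left(168 \left(6 + 168\right) - 24262\right) - 19464 = \left(168 \cdot 174 - 24262\right) - 19464 = \left(29232 - 24262\right) - 19464 = 4970 - 19464 = -14494$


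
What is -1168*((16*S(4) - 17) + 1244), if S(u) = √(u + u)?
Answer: -1433136 - 37376*√2 ≈ -1.4860e+6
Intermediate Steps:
S(u) = √2*√u (S(u) = √(2*u) = √2*√u)
-1168*((16*S(4) - 17) + 1244) = -1168*((16*(√2*√4) - 17) + 1244) = -1168*((16*(√2*2) - 17) + 1244) = -1168*((16*(2*√2) - 17) + 1244) = -1168*((32*√2 - 17) + 1244) = -1168*((-17 + 32*√2) + 1244) = -1168*(1227 + 32*√2) = -1433136 - 37376*√2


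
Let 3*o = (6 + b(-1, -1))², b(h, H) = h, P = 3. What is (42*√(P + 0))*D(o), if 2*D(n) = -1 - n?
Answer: -196*√3 ≈ -339.48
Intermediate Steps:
o = 25/3 (o = (6 - 1)²/3 = (⅓)*5² = (⅓)*25 = 25/3 ≈ 8.3333)
D(n) = -½ - n/2 (D(n) = (-1 - n)/2 = -½ - n/2)
(42*√(P + 0))*D(o) = (42*√(3 + 0))*(-½ - ½*25/3) = (42*√3)*(-½ - 25/6) = (42*√3)*(-14/3) = -196*√3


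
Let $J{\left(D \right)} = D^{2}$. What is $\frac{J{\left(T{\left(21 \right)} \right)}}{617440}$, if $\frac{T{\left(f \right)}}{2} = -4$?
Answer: $\frac{2}{19295} \approx 0.00010365$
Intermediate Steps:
$T{\left(f \right)} = -8$ ($T{\left(f \right)} = 2 \left(-4\right) = -8$)
$\frac{J{\left(T{\left(21 \right)} \right)}}{617440} = \frac{\left(-8\right)^{2}}{617440} = 64 \cdot \frac{1}{617440} = \frac{2}{19295}$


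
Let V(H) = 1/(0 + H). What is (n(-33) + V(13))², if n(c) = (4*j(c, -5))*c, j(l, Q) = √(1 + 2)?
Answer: 8833969/169 - 264*√3/13 ≈ 52237.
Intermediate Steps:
j(l, Q) = √3
V(H) = 1/H
n(c) = 4*c*√3 (n(c) = (4*√3)*c = 4*c*√3)
(n(-33) + V(13))² = (4*(-33)*√3 + 1/13)² = (-132*√3 + 1/13)² = (1/13 - 132*√3)²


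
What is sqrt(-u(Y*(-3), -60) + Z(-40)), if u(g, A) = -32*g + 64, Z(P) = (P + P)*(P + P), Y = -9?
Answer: 60*sqrt(2) ≈ 84.853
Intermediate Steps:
Z(P) = 4*P**2 (Z(P) = (2*P)*(2*P) = 4*P**2)
u(g, A) = 64 - 32*g
sqrt(-u(Y*(-3), -60) + Z(-40)) = sqrt(-(64 - (-288)*(-3)) + 4*(-40)**2) = sqrt(-(64 - 32*27) + 4*1600) = sqrt(-(64 - 864) + 6400) = sqrt(-1*(-800) + 6400) = sqrt(800 + 6400) = sqrt(7200) = 60*sqrt(2)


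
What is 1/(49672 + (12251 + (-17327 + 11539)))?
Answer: 1/56135 ≈ 1.7814e-5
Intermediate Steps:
1/(49672 + (12251 + (-17327 + 11539))) = 1/(49672 + (12251 - 5788)) = 1/(49672 + 6463) = 1/56135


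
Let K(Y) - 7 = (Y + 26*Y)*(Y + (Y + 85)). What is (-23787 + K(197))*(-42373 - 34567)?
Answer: -194198175740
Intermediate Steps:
K(Y) = 7 + 27*Y*(85 + 2*Y) (K(Y) = 7 + (Y + 26*Y)*(Y + (Y + 85)) = 7 + (27*Y)*(Y + (85 + Y)) = 7 + (27*Y)*(85 + 2*Y) = 7 + 27*Y*(85 + 2*Y))
(-23787 + K(197))*(-42373 - 34567) = (-23787 + (7 + 54*197² + 2295*197))*(-42373 - 34567) = (-23787 + (7 + 54*38809 + 452115))*(-76940) = (-23787 + (7 + 2095686 + 452115))*(-76940) = (-23787 + 2547808)*(-76940) = 2524021*(-76940) = -194198175740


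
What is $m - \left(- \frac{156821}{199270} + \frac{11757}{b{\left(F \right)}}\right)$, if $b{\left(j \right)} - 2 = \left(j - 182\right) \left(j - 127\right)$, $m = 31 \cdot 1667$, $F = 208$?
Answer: $\frac{10852744163299}{210030580} \approx 51672.0$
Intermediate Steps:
$m = 51677$
$b{\left(j \right)} = 2 + \left(-182 + j\right) \left(-127 + j\right)$ ($b{\left(j \right)} = 2 + \left(j - 182\right) \left(j - 127\right) = 2 + \left(-182 + j\right) \left(-127 + j\right)$)
$m - \left(- \frac{156821}{199270} + \frac{11757}{b{\left(F \right)}}\right) = 51677 - \left(- \frac{156821}{199270} + \frac{11757}{23116 + 208^{2} - 64272}\right) = 51677 - \left(- \frac{156821}{199270} + \frac{11757}{23116 + 43264 - 64272}\right) = 51677 + \left(- \frac{11757}{2108} + \frac{156821}{199270}\right) = 51677 - \frac{1006119361}{210030580} = \frac{10852744163299}{210030580}$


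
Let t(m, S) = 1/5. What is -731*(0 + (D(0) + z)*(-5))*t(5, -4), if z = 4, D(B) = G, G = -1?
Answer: 2193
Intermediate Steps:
t(m, S) = ⅕
D(B) = -1
-731*(0 + (D(0) + z)*(-5))*t(5, -4) = -731*(0 + (-1 + 4)*(-5))/5 = -731*(0 + 3*(-5))/5 = -731*(0 - 15)/5 = -(-10965)/5 = -731*(-3) = 2193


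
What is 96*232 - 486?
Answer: 21786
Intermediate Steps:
96*232 - 486 = 22272 - 486 = 21786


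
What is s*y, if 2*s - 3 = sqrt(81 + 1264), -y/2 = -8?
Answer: 24 + 8*sqrt(1345) ≈ 317.39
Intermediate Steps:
y = 16 (y = -2*(-8) = 16)
s = 3/2 + sqrt(1345)/2 (s = 3/2 + sqrt(81 + 1264)/2 = 3/2 + sqrt(1345)/2 ≈ 19.837)
s*y = (3/2 + sqrt(1345)/2)*16 = 24 + 8*sqrt(1345)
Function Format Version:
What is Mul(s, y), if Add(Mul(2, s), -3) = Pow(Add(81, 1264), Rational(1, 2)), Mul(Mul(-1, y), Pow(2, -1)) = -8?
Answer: Add(24, Mul(8, Pow(1345, Rational(1, 2)))) ≈ 317.39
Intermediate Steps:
y = 16 (y = Mul(-2, -8) = 16)
s = Add(Rational(3, 2), Mul(Rational(1, 2), Pow(1345, Rational(1, 2)))) (s = Add(Rational(3, 2), Mul(Rational(1, 2), Pow(Add(81, 1264), Rational(1, 2)))) = Add(Rational(3, 2), Mul(Rational(1, 2), Pow(1345, Rational(1, 2)))) ≈ 19.837)
Mul(s, y) = Mul(Add(Rational(3, 2), Mul(Rational(1, 2), Pow(1345, Rational(1, 2)))), 16) = Add(24, Mul(8, Pow(1345, Rational(1, 2))))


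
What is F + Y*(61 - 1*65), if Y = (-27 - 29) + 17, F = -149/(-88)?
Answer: 13877/88 ≈ 157.69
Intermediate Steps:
F = 149/88 (F = -149*(-1/88) = 149/88 ≈ 1.6932)
Y = -39 (Y = -56 + 17 = -39)
F + Y*(61 - 1*65) = 149/88 - 39*(61 - 1*65) = 149/88 - 39*(61 - 65) = 149/88 - 39*(-4) = 149/88 + 156 = 13877/88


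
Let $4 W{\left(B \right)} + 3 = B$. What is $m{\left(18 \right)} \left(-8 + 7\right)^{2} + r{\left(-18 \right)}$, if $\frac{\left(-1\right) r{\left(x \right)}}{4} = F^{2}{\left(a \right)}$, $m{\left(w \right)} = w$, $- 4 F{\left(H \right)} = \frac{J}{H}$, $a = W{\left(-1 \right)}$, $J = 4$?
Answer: $14$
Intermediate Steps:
$W{\left(B \right)} = - \frac{3}{4} + \frac{B}{4}$
$a = -1$ ($a = - \frac{3}{4} + \frac{1}{4} \left(-1\right) = - \frac{3}{4} - \frac{1}{4} = -1$)
$F{\left(H \right)} = - \frac{1}{H}$ ($F{\left(H \right)} = - \frac{4 \frac{1}{H}}{4} = - \frac{1}{H}$)
$r{\left(x \right)} = -4$ ($r{\left(x \right)} = - 4 \left(- \frac{1}{-1}\right)^{2} = - 4 \left(\left(-1\right) \left(-1\right)\right)^{2} = - 4 \cdot 1^{2} = \left(-4\right) 1 = -4$)
$m{\left(18 \right)} \left(-8 + 7\right)^{2} + r{\left(-18 \right)} = 18 \left(-8 + 7\right)^{2} - 4 = 18 \left(-1\right)^{2} - 4 = 18 \cdot 1 - 4 = 18 - 4 = 14$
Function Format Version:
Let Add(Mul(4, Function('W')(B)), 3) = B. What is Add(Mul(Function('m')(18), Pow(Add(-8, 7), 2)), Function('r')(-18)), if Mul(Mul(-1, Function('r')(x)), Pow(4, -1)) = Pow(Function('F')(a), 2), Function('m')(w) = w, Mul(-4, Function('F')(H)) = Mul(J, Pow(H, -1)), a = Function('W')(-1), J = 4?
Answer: 14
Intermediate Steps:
Function('W')(B) = Add(Rational(-3, 4), Mul(Rational(1, 4), B))
a = -1 (a = Add(Rational(-3, 4), Mul(Rational(1, 4), -1)) = Add(Rational(-3, 4), Rational(-1, 4)) = -1)
Function('F')(H) = Mul(-1, Pow(H, -1)) (Function('F')(H) = Mul(Rational(-1, 4), Mul(4, Pow(H, -1))) = Mul(-1, Pow(H, -1)))
Function('r')(x) = -4 (Function('r')(x) = Mul(-4, Pow(Mul(-1, Pow(-1, -1)), 2)) = Mul(-4, Pow(Mul(-1, -1), 2)) = Mul(-4, Pow(1, 2)) = Mul(-4, 1) = -4)
Add(Mul(Function('m')(18), Pow(Add(-8, 7), 2)), Function('r')(-18)) = Add(Mul(18, Pow(Add(-8, 7), 2)), -4) = Add(Mul(18, Pow(-1, 2)), -4) = Add(Mul(18, 1), -4) = Add(18, -4) = 14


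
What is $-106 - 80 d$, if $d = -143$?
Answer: $11334$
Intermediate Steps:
$-106 - 80 d = -106 - -11440 = -106 + 11440 = 11334$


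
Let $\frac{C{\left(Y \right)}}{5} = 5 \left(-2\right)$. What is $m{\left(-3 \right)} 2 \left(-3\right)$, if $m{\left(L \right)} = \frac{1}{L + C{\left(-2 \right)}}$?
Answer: $\frac{6}{53} \approx 0.11321$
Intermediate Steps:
$C{\left(Y \right)} = -50$ ($C{\left(Y \right)} = 5 \cdot 5 \left(-2\right) = 5 \left(-10\right) = -50$)
$m{\left(L \right)} = \frac{1}{-50 + L}$ ($m{\left(L \right)} = \frac{1}{L - 50} = \frac{1}{-50 + L}$)
$m{\left(-3 \right)} 2 \left(-3\right) = \frac{1}{-50 - 3} \cdot 2 \left(-3\right) = \frac{1}{-53} \cdot 2 \left(-3\right) = \left(- \frac{1}{53}\right) 2 \left(-3\right) = \left(- \frac{2}{53}\right) \left(-3\right) = \frac{6}{53}$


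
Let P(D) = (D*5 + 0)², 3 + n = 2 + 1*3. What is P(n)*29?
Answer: 2900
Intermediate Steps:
n = 2 (n = -3 + (2 + 1*3) = -3 + (2 + 3) = -3 + 5 = 2)
P(D) = 25*D² (P(D) = (5*D + 0)² = (5*D)² = 25*D²)
P(n)*29 = (25*2²)*29 = (25*4)*29 = 100*29 = 2900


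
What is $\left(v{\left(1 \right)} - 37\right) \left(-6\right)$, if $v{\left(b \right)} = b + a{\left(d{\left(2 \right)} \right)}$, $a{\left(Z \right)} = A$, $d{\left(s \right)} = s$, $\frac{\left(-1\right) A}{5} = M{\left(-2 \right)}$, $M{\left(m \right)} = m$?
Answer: $156$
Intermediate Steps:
$A = 10$ ($A = \left(-5\right) \left(-2\right) = 10$)
$a{\left(Z \right)} = 10$
$v{\left(b \right)} = 10 + b$ ($v{\left(b \right)} = b + 10 = 10 + b$)
$\left(v{\left(1 \right)} - 37\right) \left(-6\right) = \left(\left(10 + 1\right) - 37\right) \left(-6\right) = \left(11 - 37\right) \left(-6\right) = \left(-26\right) \left(-6\right) = 156$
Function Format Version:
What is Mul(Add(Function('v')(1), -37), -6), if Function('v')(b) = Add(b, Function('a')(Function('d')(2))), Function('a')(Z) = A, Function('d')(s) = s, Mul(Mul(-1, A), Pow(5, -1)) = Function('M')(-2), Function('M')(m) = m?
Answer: 156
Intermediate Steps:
A = 10 (A = Mul(-5, -2) = 10)
Function('a')(Z) = 10
Function('v')(b) = Add(10, b) (Function('v')(b) = Add(b, 10) = Add(10, b))
Mul(Add(Function('v')(1), -37), -6) = Mul(Add(Add(10, 1), -37), -6) = Mul(Add(11, -37), -6) = Mul(-26, -6) = 156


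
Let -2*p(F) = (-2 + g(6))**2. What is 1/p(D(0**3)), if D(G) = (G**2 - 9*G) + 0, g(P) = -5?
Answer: -2/49 ≈ -0.040816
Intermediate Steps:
D(G) = G**2 - 9*G
p(F) = -49/2 (p(F) = -(-2 - 5)**2/2 = -1/2*(-7)**2 = -1/2*49 = -49/2)
1/p(D(0**3)) = 1/(-49/2) = -2/49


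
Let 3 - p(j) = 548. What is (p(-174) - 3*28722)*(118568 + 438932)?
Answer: -48341382500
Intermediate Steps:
p(j) = -545 (p(j) = 3 - 1*548 = 3 - 548 = -545)
(p(-174) - 3*28722)*(118568 + 438932) = (-545 - 3*28722)*(118568 + 438932) = (-545 - 86166)*557500 = -86711*557500 = -48341382500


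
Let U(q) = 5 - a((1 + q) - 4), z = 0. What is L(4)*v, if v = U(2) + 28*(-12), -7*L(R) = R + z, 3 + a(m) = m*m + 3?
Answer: 1328/7 ≈ 189.71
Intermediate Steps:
a(m) = m**2 (a(m) = -3 + (m*m + 3) = -3 + (m**2 + 3) = -3 + (3 + m**2) = m**2)
L(R) = -R/7 (L(R) = -(R + 0)/7 = -R/7)
U(q) = 5 - (-3 + q)**2 (U(q) = 5 - ((1 + q) - 4)**2 = 5 - (-3 + q)**2)
v = -332 (v = (5 - (-3 + 2)**2) + 28*(-12) = (5 - 1*(-1)**2) - 336 = (5 - 1*1) - 336 = (5 - 1) - 336 = 4 - 336 = -332)
L(4)*v = -1/7*4*(-332) = -4/7*(-332) = 1328/7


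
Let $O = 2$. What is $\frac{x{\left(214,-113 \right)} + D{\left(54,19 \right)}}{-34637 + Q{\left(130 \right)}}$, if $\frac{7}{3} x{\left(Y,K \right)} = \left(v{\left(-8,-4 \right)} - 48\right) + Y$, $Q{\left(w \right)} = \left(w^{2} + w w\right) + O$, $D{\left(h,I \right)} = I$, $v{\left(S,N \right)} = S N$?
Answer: $- \frac{727}{5845} \approx -0.12438$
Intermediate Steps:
$v{\left(S,N \right)} = N S$
$Q{\left(w \right)} = 2 + 2 w^{2}$ ($Q{\left(w \right)} = \left(w^{2} + w w\right) + 2 = \left(w^{2} + w^{2}\right) + 2 = 2 w^{2} + 2 = 2 + 2 w^{2}$)
$x{\left(Y,K \right)} = - \frac{48}{7} + \frac{3 Y}{7}$ ($x{\left(Y,K \right)} = \frac{3 \left(\left(\left(-4\right) \left(-8\right) - 48\right) + Y\right)}{7} = \frac{3 \left(\left(32 - 48\right) + Y\right)}{7} = \frac{3 \left(-16 + Y\right)}{7} = - \frac{48}{7} + \frac{3 Y}{7}$)
$\frac{x{\left(214,-113 \right)} + D{\left(54,19 \right)}}{-34637 + Q{\left(130 \right)}} = \frac{\left(- \frac{48}{7} + \frac{3}{7} \cdot 214\right) + 19}{-34637 + \left(2 + 2 \cdot 130^{2}\right)} = \frac{\left(- \frac{48}{7} + \frac{642}{7}\right) + 19}{-34637 + \left(2 + 2 \cdot 16900\right)} = \frac{\frac{594}{7} + 19}{-34637 + \left(2 + 33800\right)} = \frac{727}{7 \left(-34637 + 33802\right)} = \frac{727}{7 \left(-835\right)} = \frac{727}{7} \left(- \frac{1}{835}\right) = - \frac{727}{5845}$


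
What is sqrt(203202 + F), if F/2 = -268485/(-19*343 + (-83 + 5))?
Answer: 4*sqrt(22104035463)/1319 ≈ 450.87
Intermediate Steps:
F = 107394/1319 (F = 2*(-268485/(-19*343 + (-83 + 5))) = 2*(-268485/(-6517 - 78)) = 2*(-268485/(-6595)) = 2*(-268485*(-1/6595)) = 2*(53697/1319) = 107394/1319 ≈ 81.421)
sqrt(203202 + F) = sqrt(203202 + 107394/1319) = sqrt(268130832/1319) = 4*sqrt(22104035463)/1319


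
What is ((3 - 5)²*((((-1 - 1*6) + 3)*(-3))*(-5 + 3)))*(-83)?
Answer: 7968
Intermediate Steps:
((3 - 5)²*((((-1 - 1*6) + 3)*(-3))*(-5 + 3)))*(-83) = ((-2)²*((((-1 - 6) + 3)*(-3))*(-2)))*(-83) = (4*(((-7 + 3)*(-3))*(-2)))*(-83) = (4*(-4*(-3)*(-2)))*(-83) = (4*(12*(-2)))*(-83) = (4*(-24))*(-83) = -96*(-83) = 7968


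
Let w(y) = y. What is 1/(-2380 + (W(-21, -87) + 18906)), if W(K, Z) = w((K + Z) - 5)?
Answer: 1/16413 ≈ 6.0927e-5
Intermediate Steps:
W(K, Z) = -5 + K + Z (W(K, Z) = (K + Z) - 5 = -5 + K + Z)
1/(-2380 + (W(-21, -87) + 18906)) = 1/(-2380 + ((-5 - 21 - 87) + 18906)) = 1/(-2380 + (-113 + 18906)) = 1/(-2380 + 18793) = 1/16413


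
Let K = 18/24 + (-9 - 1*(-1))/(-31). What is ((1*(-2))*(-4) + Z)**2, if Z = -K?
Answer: 751689/15376 ≈ 48.887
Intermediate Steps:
K = 125/124 (K = 18*(1/24) + (-9 + 1)*(-1/31) = 3/4 - 8*(-1/31) = 3/4 + 8/31 = 125/124 ≈ 1.0081)
Z = -125/124 (Z = -1*125/124 = -125/124 ≈ -1.0081)
((1*(-2))*(-4) + Z)**2 = ((1*(-2))*(-4) - 125/124)**2 = (-2*(-4) - 125/124)**2 = (8 - 125/124)**2 = (867/124)**2 = 751689/15376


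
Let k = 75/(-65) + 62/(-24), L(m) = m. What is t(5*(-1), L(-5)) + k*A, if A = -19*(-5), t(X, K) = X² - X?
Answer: -50705/156 ≈ -325.03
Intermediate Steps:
k = -583/156 (k = 75*(-1/65) + 62*(-1/24) = -15/13 - 31/12 = -583/156 ≈ -3.7372)
A = 95
t(5*(-1), L(-5)) + k*A = (5*(-1))*(-1 + 5*(-1)) - 583/156*95 = -5*(-1 - 5) - 55385/156 = -5*(-6) - 55385/156 = 30 - 55385/156 = -50705/156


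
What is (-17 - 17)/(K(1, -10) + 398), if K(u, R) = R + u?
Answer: -34/389 ≈ -0.087404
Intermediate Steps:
(-17 - 17)/(K(1, -10) + 398) = (-17 - 17)/((-10 + 1) + 398) = -34/(-9 + 398) = -34/389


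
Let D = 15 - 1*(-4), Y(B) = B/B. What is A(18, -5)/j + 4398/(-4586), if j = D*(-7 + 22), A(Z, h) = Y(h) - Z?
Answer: -665696/653505 ≈ -1.0187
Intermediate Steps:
Y(B) = 1
D = 19 (D = 15 + 4 = 19)
A(Z, h) = 1 - Z
j = 285 (j = 19*(-7 + 22) = 19*15 = 285)
A(18, -5)/j + 4398/(-4586) = (1 - 1*18)/285 + 4398/(-4586) = (1 - 18)*(1/285) + 4398*(-1/4586) = -17*1/285 - 2199/2293 = -17/285 - 2199/2293 = -665696/653505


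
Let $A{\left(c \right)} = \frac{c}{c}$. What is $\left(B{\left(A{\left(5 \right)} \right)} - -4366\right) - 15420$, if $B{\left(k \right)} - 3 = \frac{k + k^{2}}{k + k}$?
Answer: $-11050$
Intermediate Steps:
$A{\left(c \right)} = 1$
$B{\left(k \right)} = 3 + \frac{k + k^{2}}{2 k}$ ($B{\left(k \right)} = 3 + \frac{k + k^{2}}{k + k} = 3 + \frac{k + k^{2}}{2 k}$)
$\left(B{\left(A{\left(5 \right)} \right)} - -4366\right) - 15420 = \left(\left(\frac{7}{2} + \frac{1}{2} \cdot 1\right) - -4366\right) - 15420 = \left(\left(\frac{7}{2} + \frac{1}{2}\right) + 4366\right) - 15420 = \left(4 + 4366\right) - 15420 = 4370 - 15420 = -11050$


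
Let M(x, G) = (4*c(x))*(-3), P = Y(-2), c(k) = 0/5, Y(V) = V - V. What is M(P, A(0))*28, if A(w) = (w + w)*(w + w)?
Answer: 0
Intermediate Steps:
Y(V) = 0
c(k) = 0 (c(k) = 0*(⅕) = 0)
P = 0
A(w) = 4*w² (A(w) = (2*w)*(2*w) = 4*w²)
M(x, G) = 0 (M(x, G) = (4*0)*(-3) = 0*(-3) = 0)
M(P, A(0))*28 = 0*28 = 0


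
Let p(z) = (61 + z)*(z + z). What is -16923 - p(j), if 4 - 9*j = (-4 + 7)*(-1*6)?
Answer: -1395887/81 ≈ -17233.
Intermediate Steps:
j = 22/9 (j = 4/9 - (-4 + 7)*(-1*6)/9 = 4/9 - (-6)/3 = 4/9 - ⅑*(-18) = 4/9 + 2 = 22/9 ≈ 2.4444)
p(z) = 2*z*(61 + z) (p(z) = (61 + z)*(2*z) = 2*z*(61 + z))
-16923 - p(j) = -16923 - 2*22*(61 + 22/9)/9 = -16923 - 2*22*571/(9*9) = -16923 - 1*25124/81 = -16923 - 25124/81 = -1395887/81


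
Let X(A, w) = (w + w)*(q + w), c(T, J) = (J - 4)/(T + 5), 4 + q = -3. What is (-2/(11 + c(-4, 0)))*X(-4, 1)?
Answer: 24/7 ≈ 3.4286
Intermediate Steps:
q = -7 (q = -4 - 3 = -7)
c(T, J) = (-4 + J)/(5 + T)
X(A, w) = 2*w*(-7 + w) (X(A, w) = (w + w)*(-7 + w) = (2*w)*(-7 + w) = 2*w*(-7 + w))
(-2/(11 + c(-4, 0)))*X(-4, 1) = (-2/(11 + (-4 + 0)/(5 - 4)))*(2*1*(-7 + 1)) = (-2/(11 - 4/1))*(2*1*(-6)) = -2/(11 + 1*(-4))*(-12) = -2/(11 - 4)*(-12) = -2/7*(-12) = 24/7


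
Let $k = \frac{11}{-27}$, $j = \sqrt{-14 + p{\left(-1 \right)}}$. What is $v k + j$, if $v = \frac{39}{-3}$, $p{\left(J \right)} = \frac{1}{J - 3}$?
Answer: $\frac{143}{27} + \frac{i \sqrt{57}}{2} \approx 5.2963 + 3.7749 i$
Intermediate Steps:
$p{\left(J \right)} = \frac{1}{-3 + J}$
$j = \frac{i \sqrt{57}}{2}$ ($j = \sqrt{-14 + \frac{1}{-3 - 1}} = \sqrt{-14 + \frac{1}{-4}} = \sqrt{-14 - \frac{1}{4}} = \sqrt{- \frac{57}{4}} = \frac{i \sqrt{57}}{2} \approx 3.7749 i$)
$v = -13$ ($v = 39 \left(- \frac{1}{3}\right) = -13$)
$k = - \frac{11}{27}$ ($k = 11 \left(- \frac{1}{27}\right) = - \frac{11}{27} \approx -0.40741$)
$v k + j = \left(-13\right) \left(- \frac{11}{27}\right) + \frac{i \sqrt{57}}{2} = \frac{143}{27} + \frac{i \sqrt{57}}{2}$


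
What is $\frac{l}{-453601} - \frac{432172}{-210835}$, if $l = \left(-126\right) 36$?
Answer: $\frac{196989998932}{95634966835} \approx 2.0598$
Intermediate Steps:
$l = -4536$
$\frac{l}{-453601} - \frac{432172}{-210835} = - \frac{4536}{-453601} - \frac{432172}{-210835} = \left(-4536\right) \left(- \frac{1}{453601}\right) - - \frac{432172}{210835} = \frac{4536}{453601} + \frac{432172}{210835} = \frac{196989998932}{95634966835}$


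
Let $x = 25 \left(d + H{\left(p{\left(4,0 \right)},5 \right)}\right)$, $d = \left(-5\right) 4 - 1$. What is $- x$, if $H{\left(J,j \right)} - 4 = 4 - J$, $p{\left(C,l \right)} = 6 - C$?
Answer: $375$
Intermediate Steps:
$d = -21$ ($d = -20 - 1 = -21$)
$H{\left(J,j \right)} = 8 - J$ ($H{\left(J,j \right)} = 4 - \left(-4 + J\right) = 8 - J$)
$x = -375$ ($x = 25 \left(-21 + \left(8 - \left(6 - 4\right)\right)\right) = 25 \left(-21 + \left(8 - 2\right)\right) = 25 \left(-21 + 6\right) = 25 \left(-15\right) = -375$)
$- x = \left(-1\right) \left(-375\right) = 375$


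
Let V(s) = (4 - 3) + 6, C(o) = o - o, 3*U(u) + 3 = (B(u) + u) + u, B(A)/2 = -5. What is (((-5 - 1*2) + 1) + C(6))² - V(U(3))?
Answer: 29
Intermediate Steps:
B(A) = -10 (B(A) = 2*(-5) = -10)
U(u) = -13/3 + 2*u/3 (U(u) = -1 + ((-10 + u) + u)/3 = -1 + (-10 + 2*u)/3 = -1 + (-10/3 + 2*u/3) = -13/3 + 2*u/3)
C(o) = 0
V(s) = 7 (V(s) = 1 + 6 = 7)
(((-5 - 1*2) + 1) + C(6))² - V(U(3)) = (((-5 - 1*2) + 1) + 0)² - 1*7 = (((-5 - 2) + 1) + 0)² - 7 = ((-7 + 1) + 0)² - 7 = (-6 + 0)² - 7 = (-6)² - 7 = 36 - 7 = 29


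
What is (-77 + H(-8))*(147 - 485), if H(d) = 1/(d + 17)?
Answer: 233896/9 ≈ 25988.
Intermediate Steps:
H(d) = 1/(17 + d)
(-77 + H(-8))*(147 - 485) = (-77 + 1/(17 - 8))*(147 - 485) = (-77 + 1/9)*(-338) = (-77 + ⅑)*(-338) = -692/9*(-338) = 233896/9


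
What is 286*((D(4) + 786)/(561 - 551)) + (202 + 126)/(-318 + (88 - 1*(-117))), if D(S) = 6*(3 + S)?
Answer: 13378012/565 ≈ 23678.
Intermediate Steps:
D(S) = 18 + 6*S
286*((D(4) + 786)/(561 - 551)) + (202 + 126)/(-318 + (88 - 1*(-117))) = 286*(((18 + 6*4) + 786)/(561 - 551)) + (202 + 126)/(-318 + (88 - 1*(-117))) = 286*(((18 + 24) + 786)/10) + 328/(-318 + (88 + 117)) = 286*((42 + 786)*(⅒)) + 328/(-318 + 205) = 286*(828*(⅒)) + 328/(-113) = 286*(414/5) + 328*(-1/113) = 118404/5 - 328/113 = 13378012/565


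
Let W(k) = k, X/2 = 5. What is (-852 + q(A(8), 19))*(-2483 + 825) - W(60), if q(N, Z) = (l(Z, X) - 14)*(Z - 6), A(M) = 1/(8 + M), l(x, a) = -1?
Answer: 1735866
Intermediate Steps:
X = 10 (X = 2*5 = 10)
q(N, Z) = 90 - 15*Z (q(N, Z) = (-1 - 14)*(Z - 6) = -15*(-6 + Z) = 90 - 15*Z)
(-852 + q(A(8), 19))*(-2483 + 825) - W(60) = (-852 + (90 - 15*19))*(-2483 + 825) - 1*60 = (-852 + (90 - 285))*(-1658) - 60 = (-852 - 195)*(-1658) - 60 = -1047*(-1658) - 60 = 1735926 - 60 = 1735866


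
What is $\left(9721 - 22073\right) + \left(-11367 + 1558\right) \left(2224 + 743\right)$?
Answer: $-29115655$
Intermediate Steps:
$\left(9721 - 22073\right) + \left(-11367 + 1558\right) \left(2224 + 743\right) = -12352 - 29103303 = -29115655$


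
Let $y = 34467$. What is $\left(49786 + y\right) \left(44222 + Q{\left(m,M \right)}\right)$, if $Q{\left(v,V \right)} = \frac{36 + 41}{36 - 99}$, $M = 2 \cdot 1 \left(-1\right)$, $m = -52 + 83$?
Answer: $\frac{33531598711}{9} \approx 3.7257 \cdot 10^{9}$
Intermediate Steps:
$m = 31$
$M = -2$ ($M = 2 \left(-1\right) = -2$)
$Q{\left(v,V \right)} = - \frac{11}{9}$ ($Q{\left(v,V \right)} = \frac{77}{-63} = 77 \left(- \frac{1}{63}\right) = - \frac{11}{9}$)
$\left(49786 + y\right) \left(44222 + Q{\left(m,M \right)}\right) = \left(49786 + 34467\right) \left(44222 - \frac{11}{9}\right) = 84253 \cdot \frac{397987}{9} = \frac{33531598711}{9}$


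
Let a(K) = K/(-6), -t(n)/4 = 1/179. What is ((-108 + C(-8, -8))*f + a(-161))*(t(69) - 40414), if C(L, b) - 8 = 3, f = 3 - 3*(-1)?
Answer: 4016136735/179 ≈ 2.2437e+7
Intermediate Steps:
f = 6 (f = 3 + 3 = 6)
C(L, b) = 11 (C(L, b) = 8 + 3 = 11)
t(n) = -4/179
a(K) = -K/6 (a(K) = K*(-1/6) = -K/6)
((-108 + C(-8, -8))*f + a(-161))*(t(69) - 40414) = ((-108 + 11)*6 - 1/6*(-161))*(-4/179 - 40414) = (-97*6 + 161/6)*(-7234110/179) = (-582 + 161/6)*(-7234110/179) = -3331/6*(-7234110/179) = 4016136735/179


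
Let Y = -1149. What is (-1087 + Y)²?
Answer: 4999696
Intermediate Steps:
(-1087 + Y)² = (-1087 - 1149)² = (-2236)² = 4999696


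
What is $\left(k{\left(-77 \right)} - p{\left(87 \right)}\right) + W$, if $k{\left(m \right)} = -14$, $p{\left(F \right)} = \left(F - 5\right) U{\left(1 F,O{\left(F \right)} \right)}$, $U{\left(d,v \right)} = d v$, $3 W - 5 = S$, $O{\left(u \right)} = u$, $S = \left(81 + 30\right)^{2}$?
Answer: $- \frac{1849690}{3} \approx -6.1656 \cdot 10^{5}$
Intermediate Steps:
$S = 12321$ ($S = 111^{2} = 12321$)
$W = \frac{12326}{3}$ ($W = \frac{5}{3} + \frac{1}{3} \cdot 12321 = \frac{5}{3} + 4107 = \frac{12326}{3} \approx 4108.7$)
$p{\left(F \right)} = F^{2} \left(-5 + F\right)$ ($p{\left(F \right)} = \left(F - 5\right) 1 F F = \left(-5 + F\right) F F = \left(-5 + F\right) F^{2} = F^{2} \left(-5 + F\right)$)
$\left(k{\left(-77 \right)} - p{\left(87 \right)}\right) + W = \left(-14 - 87^{2} \left(-5 + 87\right)\right) + \frac{12326}{3} = \left(-14 - 7569 \cdot 82\right) + \frac{12326}{3} = \left(-14 - 620658\right) + \frac{12326}{3} = -620672 + \frac{12326}{3} = - \frac{1849690}{3}$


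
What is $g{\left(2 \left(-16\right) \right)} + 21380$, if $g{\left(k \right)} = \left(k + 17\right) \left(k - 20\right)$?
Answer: $22160$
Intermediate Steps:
$g{\left(k \right)} = \left(-20 + k\right) \left(17 + k\right)$ ($g{\left(k \right)} = \left(17 + k\right) \left(-20 + k\right) = \left(-20 + k\right) \left(17 + k\right)$)
$g{\left(2 \left(-16\right) \right)} + 21380 = \left(-340 + \left(2 \left(-16\right)\right)^{2} - 3 \cdot 2 \left(-16\right)\right) + 21380 = \left(-340 + \left(-32\right)^{2} - -96\right) + 21380 = \left(-340 + 1024 + 96\right) + 21380 = 780 + 21380 = 22160$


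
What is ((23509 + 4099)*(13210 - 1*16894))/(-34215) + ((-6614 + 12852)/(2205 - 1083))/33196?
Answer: 631367110608739/212394813180 ≈ 2972.6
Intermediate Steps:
((23509 + 4099)*(13210 - 1*16894))/(-34215) + ((-6614 + 12852)/(2205 - 1083))/33196 = (27608*(13210 - 16894))*(-1/34215) + (6238/1122)*(1/33196) = (27608*(-3684))*(-1/34215) + (6238*(1/1122))*(1/33196) = -101707872*(-1/34215) + (3119/561)*(1/33196) = 33902624/11405 + 3119/18622956 = 631367110608739/212394813180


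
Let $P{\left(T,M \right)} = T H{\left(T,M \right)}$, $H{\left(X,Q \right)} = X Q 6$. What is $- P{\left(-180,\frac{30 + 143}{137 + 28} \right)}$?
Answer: $- \frac{2242080}{11} \approx -2.0383 \cdot 10^{5}$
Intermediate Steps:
$H{\left(X,Q \right)} = 6 Q X$ ($H{\left(X,Q \right)} = Q X 6 = 6 Q X$)
$P{\left(T,M \right)} = 6 M T^{2}$ ($P{\left(T,M \right)} = T 6 M T = 6 M T^{2}$)
$- P{\left(-180,\frac{30 + 143}{137 + 28} \right)} = - 6 \frac{30 + 143}{137 + 28} \left(-180\right)^{2} = - 6 \cdot \frac{173}{165} \cdot 32400 = - 6 \cdot 173 \cdot \frac{1}{165} \cdot 32400 = - \frac{6 \cdot 173 \cdot 32400}{165} = \left(-1\right) \frac{2242080}{11} = - \frac{2242080}{11}$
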